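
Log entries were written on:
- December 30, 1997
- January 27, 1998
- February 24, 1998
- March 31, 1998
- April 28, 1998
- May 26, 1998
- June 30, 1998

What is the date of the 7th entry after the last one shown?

All Tuesdays; the gaps (28, 28, 35, 28, 28, 35) vary with month length.
This is the last Tuesday of each month.
Last Tuesday of July 1998: July 28, 1998.
Last Tuesday of August 1998: August 25, 1998.
September 1998 ends with Tuesday September 29, 1998.
October 1998 ends with Tuesday October 27, 1998.
Last Tuesday of November 1998: November 24, 1998.
Last Tuesday of December 1998: December 29, 1998.
January 1999 ends with Tuesday January 26, 1999.

January 26, 1999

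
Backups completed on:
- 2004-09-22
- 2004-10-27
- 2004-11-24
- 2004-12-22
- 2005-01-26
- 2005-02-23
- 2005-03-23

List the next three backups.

2005-04-27, 2005-05-25, 2005-06-22

Gaps: 35, 28, 28, 35, 28, 28 days — a mix of 28 and 35. Every date is a Wednesday.
Each is the 4th Wednesday of its month.
4th Wednesday of April 2005: 2005-04-27.
4th Wednesday of May 2005: 2005-05-25.
June 2005 — 4th Wednesday is 2005-06-22.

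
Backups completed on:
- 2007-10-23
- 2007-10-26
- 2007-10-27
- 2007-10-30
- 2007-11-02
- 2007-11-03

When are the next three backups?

2007-11-06, 2007-11-09, 2007-11-10

Every event lands on a Tuesday or Friday or Saturday (gaps cycle 3, 1, 3, 3, 1).
So the schedule is: every Tuesday, Friday and Saturday.
Next Tuesday: 2007-11-06.
Next Friday: 2007-11-09.
The following Saturday is 2007-11-10.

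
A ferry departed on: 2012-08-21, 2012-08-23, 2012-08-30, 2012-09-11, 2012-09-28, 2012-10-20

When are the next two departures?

2012-11-16, 2012-12-18

Gaps: 2, 7, 12, 17, 22 days — each gap is 5 larger than the previous one.
Next gap: 27 days. 2012-10-20 + 27 days = 2012-11-16.
Next gap: 32 days. 2012-11-16 + 32 days = 2012-12-18.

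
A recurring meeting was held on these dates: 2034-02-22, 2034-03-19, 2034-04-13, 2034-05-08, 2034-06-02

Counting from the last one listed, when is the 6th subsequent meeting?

Gaps between consecutive events: 25, 25, 25, 25 days — a constant 25-day interval.
2034-06-02 + 25 days = 2034-06-27.
2034-06-27 + 25 days = 2034-07-22.
2034-07-22 + 25 days = 2034-08-16.
2034-08-16 + 25 days = 2034-09-10.
2034-09-10 + 25 days = 2034-10-05.
2034-10-05 + 25 days = 2034-10-30.

2034-10-30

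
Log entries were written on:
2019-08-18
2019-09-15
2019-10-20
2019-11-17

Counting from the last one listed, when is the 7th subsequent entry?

Gaps: 28, 35, 28 days — a mix of 28 and 35. Every date is a Sunday.
Each is the 3rd Sunday of its month.
3rd Sunday of December 2019: 2019-12-15.
January 2020 — 3rd Sunday is 2020-01-19.
February 2020 — 3rd Sunday is 2020-02-16.
March 2020 — 3rd Sunday is 2020-03-15.
April 2020 — 3rd Sunday is 2020-04-19.
May 2020 — 3rd Sunday is 2020-05-17.
3rd Sunday of June 2020: 2020-06-21.

2020-06-21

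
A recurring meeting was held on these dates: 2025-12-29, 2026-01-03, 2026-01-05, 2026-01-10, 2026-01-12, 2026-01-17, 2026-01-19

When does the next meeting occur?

Every event lands on a Monday or Saturday (gaps cycle 5, 2, 5, 2, 5, 2).
So the schedule is: every Monday and Saturday.
Next Saturday: 2026-01-24.

2026-01-24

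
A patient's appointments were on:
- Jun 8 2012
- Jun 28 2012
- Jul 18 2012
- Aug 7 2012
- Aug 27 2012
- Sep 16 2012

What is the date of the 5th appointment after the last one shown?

Dec 25 2012

Gaps between consecutive events: 20, 20, 20, 20, 20 days — a constant 20-day interval.
Sep 16 2012 + 20 days = Oct 6 2012.
Oct 6 2012 + 20 days = Oct 26 2012.
Oct 26 2012 + 20 days = Nov 15 2012.
Nov 15 2012 + 20 days = Dec 5 2012.
Dec 5 2012 + 20 days = Dec 25 2012.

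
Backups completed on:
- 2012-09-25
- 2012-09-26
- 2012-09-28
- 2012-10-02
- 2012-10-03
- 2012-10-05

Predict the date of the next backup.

2012-10-09

Every event lands on a Tuesday or Wednesday or Friday (gaps cycle 1, 2, 4, 1, 2).
So the schedule is: every Tuesday, Wednesday and Friday.
Next Tuesday: 2012-10-09.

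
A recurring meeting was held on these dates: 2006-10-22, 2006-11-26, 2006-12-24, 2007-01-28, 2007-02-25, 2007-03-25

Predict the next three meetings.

2007-04-22, 2007-05-27, 2007-06-24

All dates are Sundays, 35, 28, 35, 28, 28 days apart.
Specifically, the 4th Sunday of each month.
4th Sunday of April 2007: 2007-04-22.
4th Sunday of May 2007: 2007-05-27.
June 2007 — 4th Sunday is 2007-06-24.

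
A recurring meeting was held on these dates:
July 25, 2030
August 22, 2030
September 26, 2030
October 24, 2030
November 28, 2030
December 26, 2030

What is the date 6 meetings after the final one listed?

These are Thursdays at 28- or 35-day spacing (28, 35, 28, 35, 28).
The pattern: 4th Thursday of the month.
January 2031 — 4th Thursday is January 23, 2031.
February 2031 — 4th Thursday is February 27, 2031.
4th Thursday of March 2031: March 27, 2031.
4th Thursday of April 2031: April 24, 2031.
4th Thursday of May 2031: May 22, 2031.
4th Thursday of June 2031: June 26, 2031.

June 26, 2031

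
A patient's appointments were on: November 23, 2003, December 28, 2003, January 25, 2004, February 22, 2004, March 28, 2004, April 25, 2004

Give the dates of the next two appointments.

May 23, 2004; June 27, 2004

These are Sundays at 28- or 35-day spacing (35, 28, 28, 35, 28).
The pattern: 4th Sunday of the month.
4th Sunday of May 2004: May 23, 2004.
June 2004 — 4th Sunday is June 27, 2004.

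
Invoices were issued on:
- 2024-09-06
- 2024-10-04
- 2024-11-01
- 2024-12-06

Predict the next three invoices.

These are Fridays at 28- or 35-day spacing (28, 28, 35).
The pattern: 1st Friday of the month.
1st Friday of January 2025: 2025-01-03.
1st Friday of February 2025: 2025-02-07.
March 2025 — 1st Friday is 2025-03-07.

2025-01-03, 2025-02-07, 2025-03-07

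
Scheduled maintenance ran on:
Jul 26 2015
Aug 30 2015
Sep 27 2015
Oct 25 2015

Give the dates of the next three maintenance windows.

Nov 29 2015, Dec 27 2015, Jan 31 2016

These are Sundays with 35, 28, 28-day gaps.
Each is the final Sunday of its month — Aug 30 2015 is past the 28th, so '4th Sunday' doesn't fit.
Last Sunday of November 2015: Nov 29 2015.
December 2015 ends with Sunday Dec 27 2015.
January 2016 ends with Sunday Jan 31 2016.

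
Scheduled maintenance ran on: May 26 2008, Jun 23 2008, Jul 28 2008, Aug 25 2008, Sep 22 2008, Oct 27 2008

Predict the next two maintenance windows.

All dates are Mondays, 28, 35, 28, 28, 35 days apart.
Specifically, the 4th Monday of each month.
4th Monday of November 2008: Nov 24 2008.
4th Monday of December 2008: Dec 22 2008.

Nov 24 2008, Dec 22 2008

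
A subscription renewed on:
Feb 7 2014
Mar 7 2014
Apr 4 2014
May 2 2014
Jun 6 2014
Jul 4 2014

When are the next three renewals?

All dates are Fridays, 28, 28, 28, 35, 28 days apart.
Specifically, the 1st Friday of each month.
August 2014 — 1st Friday is Aug 1 2014.
September 2014 — 1st Friday is Sep 5 2014.
1st Friday of October 2014: Oct 3 2014.

Aug 1 2014, Sep 5 2014, Oct 3 2014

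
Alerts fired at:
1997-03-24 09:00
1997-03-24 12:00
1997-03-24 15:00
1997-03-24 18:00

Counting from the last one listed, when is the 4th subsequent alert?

The interval is a steady 3 hours (3, 3, 3).
1997-03-24 18:00 + 3 h = 1997-03-24 21:00.
1997-03-24 21:00 + 3 h = 1997-03-25 00:00.
1997-03-25 00:00 + 3 h = 1997-03-25 03:00.
1997-03-25 03:00 + 3 h = 1997-03-25 06:00.

1997-03-25 06:00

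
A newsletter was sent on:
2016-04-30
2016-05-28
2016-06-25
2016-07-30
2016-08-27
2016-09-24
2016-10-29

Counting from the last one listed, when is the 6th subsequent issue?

Every date is a Saturday; gaps 28, 28, 35, 28, 28, 35 days.
Each is the last Saturday of its month (at least one falls on the 29th or later, ruling out '4th Saturday').
Last Saturday of November 2016: 2016-11-26.
December 2016 ends with Saturday 2016-12-31.
January 2017 ends with Saturday 2017-01-28.
Last Saturday of February 2017: 2017-02-25.
March 2017 ends with Saturday 2017-03-25.
April 2017 ends with Saturday 2017-04-29.

2017-04-29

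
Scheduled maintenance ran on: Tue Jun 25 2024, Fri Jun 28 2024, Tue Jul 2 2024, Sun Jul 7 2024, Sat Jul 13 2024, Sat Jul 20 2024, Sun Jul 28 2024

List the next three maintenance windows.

Tue Aug 6 2024, Fri Aug 16 2024, Tue Aug 27 2024

Intervals are 3, 4, 5, 6, 7, 8 days — an arithmetic progression with common difference 1.
Next gap: 9 days. Sun Jul 28 2024 + 9 days = Tue Aug 6 2024.
Next gap: 10 days. Tue Aug 6 2024 + 10 days = Fri Aug 16 2024.
Next gap: 11 days. Fri Aug 16 2024 + 11 days = Tue Aug 27 2024.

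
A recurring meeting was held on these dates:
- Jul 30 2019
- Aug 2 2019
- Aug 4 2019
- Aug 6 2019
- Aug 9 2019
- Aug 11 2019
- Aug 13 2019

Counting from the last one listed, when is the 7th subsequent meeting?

Aug 30 2019

The gap pattern 3, 2, 2, 3, 2, 2 repeats every 3 events.
These are the Tuesdays, Fridays and Sundays of each week.
Next Friday: Aug 16 2019.
Next Sunday: Aug 18 2019.
The following Tuesday is Aug 20 2019.
The following Friday is Aug 23 2019.
Next Sunday: Aug 25 2019.
The following Tuesday is Aug 27 2019.
The following Friday is Aug 30 2019.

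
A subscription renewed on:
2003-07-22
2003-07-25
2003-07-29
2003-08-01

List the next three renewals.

Every event lands on a Tuesday or Friday (gaps cycle 3, 4, 3).
So the schedule is: every Tuesday and Friday.
The following Tuesday is 2003-08-05.
Next Friday: 2003-08-08.
Next Tuesday: 2003-08-12.

2003-08-05, 2003-08-08, 2003-08-12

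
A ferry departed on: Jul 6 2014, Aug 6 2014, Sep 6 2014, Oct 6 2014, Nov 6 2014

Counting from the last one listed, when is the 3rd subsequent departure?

Each date is the 6th; the gaps (31, 31, 30, 31) track the month lengths.
The rule is the 6th of each month.
Next: December 2014 → Dec 6 2014.
January 2015: Jan 6 2015.
February 2015: Feb 6 2015.

Feb 6 2015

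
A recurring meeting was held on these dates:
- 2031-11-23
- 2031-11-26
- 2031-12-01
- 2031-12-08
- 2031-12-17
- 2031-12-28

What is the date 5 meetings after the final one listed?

Gaps: 3, 5, 7, 9, 11 days — each gap is 2 larger than the previous one.
Next gap: 13 days. 2031-12-28 + 13 days = 2032-01-10.
Next gap: 15 days. 2032-01-10 + 15 days = 2032-01-25.
Next gap: 17 days. 2032-01-25 + 17 days = 2032-02-11.
Next gap: 19 days. 2032-02-11 + 19 days = 2032-03-01.
Next gap: 21 days. 2032-03-01 + 21 days = 2032-03-22.

2032-03-22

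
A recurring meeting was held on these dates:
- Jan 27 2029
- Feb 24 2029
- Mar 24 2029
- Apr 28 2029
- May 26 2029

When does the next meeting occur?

Gaps: 28, 28, 35, 28 days — a mix of 28 and 35. Every date is a Saturday.
Each is the 4th Saturday of its month.
June 2029 — 4th Saturday is Jun 23 2029.

Jun 23 2029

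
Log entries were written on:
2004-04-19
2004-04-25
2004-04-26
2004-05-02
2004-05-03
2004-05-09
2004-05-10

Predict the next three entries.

2004-05-16, 2004-05-17, 2004-05-23

Gaps: 6, 1, 6, 1, 6, 1 days — not constant, but cyclic with period 2.
The events fall on every Monday and Sunday.
The following Sunday is 2004-05-16.
Next Monday: 2004-05-17.
The following Sunday is 2004-05-23.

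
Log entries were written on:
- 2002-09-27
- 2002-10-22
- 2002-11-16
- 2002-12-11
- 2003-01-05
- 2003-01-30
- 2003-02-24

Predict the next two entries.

2003-03-21, 2003-04-15

Gaps between consecutive events: 25, 25, 25, 25, 25, 25 days — a constant 25-day interval.
2003-02-24 + 25 days = 2003-03-21.
2003-03-21 + 25 days = 2003-04-15.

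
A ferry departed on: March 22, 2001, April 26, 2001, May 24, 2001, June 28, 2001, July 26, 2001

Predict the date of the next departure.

August 23, 2001

Gaps: 35, 28, 35, 28 days — a mix of 28 and 35. Every date is a Thursday.
Each is the 4th Thursday of its month.
August 2001 — 4th Thursday is August 23, 2001.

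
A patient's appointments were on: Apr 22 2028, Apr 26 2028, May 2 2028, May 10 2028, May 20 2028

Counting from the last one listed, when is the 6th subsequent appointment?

Aug 30 2028

Intervals are 4, 6, 8, 10 days — an arithmetic progression with common difference 2.
Next gap: 12 days. May 20 2028 + 12 days = Jun 1 2028.
Next gap: 14 days. Jun 1 2028 + 14 days = Jun 15 2028.
Next gap: 16 days. Jun 15 2028 + 16 days = Jul 1 2028.
Next gap: 18 days. Jul 1 2028 + 18 days = Jul 19 2028.
Next gap: 20 days. Jul 19 2028 + 20 days = Aug 8 2028.
Next gap: 22 days. Aug 8 2028 + 22 days = Aug 30 2028.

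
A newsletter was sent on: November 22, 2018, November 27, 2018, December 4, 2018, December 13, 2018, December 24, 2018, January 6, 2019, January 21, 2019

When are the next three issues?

February 7, 2019; February 26, 2019; March 19, 2019

Intervals are 5, 7, 9, 11, 13, 15 days — an arithmetic progression with common difference 2.
Next gap: 17 days. January 21, 2019 + 17 days = February 7, 2019.
Next gap: 19 days. February 7, 2019 + 19 days = February 26, 2019.
Next gap: 21 days. February 26, 2019 + 21 days = March 19, 2019.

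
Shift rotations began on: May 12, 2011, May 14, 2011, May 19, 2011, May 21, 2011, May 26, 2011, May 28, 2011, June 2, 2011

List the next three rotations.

June 4, 2011; June 9, 2011; June 11, 2011

Every event lands on a Thursday or Saturday (gaps cycle 2, 5, 2, 5, 2, 5).
So the schedule is: every Thursday and Saturday.
The following Saturday is June 4, 2011.
Next Thursday: June 9, 2011.
The following Saturday is June 11, 2011.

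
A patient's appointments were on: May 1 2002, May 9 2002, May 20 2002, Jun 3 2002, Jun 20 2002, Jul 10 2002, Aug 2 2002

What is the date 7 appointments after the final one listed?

The spacing grows by 3 each time: 8, 11, 14, 17, 20, 23 days.
Next gap: 26 days. Aug 2 2002 + 26 days = Aug 28 2002.
Next gap: 29 days. Aug 28 2002 + 29 days = Sep 26 2002.
Next gap: 32 days. Sep 26 2002 + 32 days = Oct 28 2002.
Next gap: 35 days. Oct 28 2002 + 35 days = Dec 2 2002.
Next gap: 38 days. Dec 2 2002 + 38 days = Jan 9 2003.
Next gap: 41 days. Jan 9 2003 + 41 days = Feb 19 2003.
Next gap: 44 days. Feb 19 2003 + 44 days = Apr 4 2003.

Apr 4 2003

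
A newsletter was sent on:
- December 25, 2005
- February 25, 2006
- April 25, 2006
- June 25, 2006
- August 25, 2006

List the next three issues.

Each date is the 25th; the gaps (62, 59, 61, 61) track the month lengths.
The rule is the 25th of every 2 months.
October 2006: October 25, 2006.
Next: December 2006 → December 25, 2006.
Next: February 2007 → February 25, 2007.

October 25, 2006; December 25, 2006; February 25, 2007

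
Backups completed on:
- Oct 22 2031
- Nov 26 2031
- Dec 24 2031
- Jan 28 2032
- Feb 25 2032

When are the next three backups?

Mar 24 2032, Apr 28 2032, May 26 2032

Gaps: 35, 28, 35, 28 days — a mix of 28 and 35. Every date is a Wednesday.
Each is the 4th Wednesday of its month.
4th Wednesday of March 2032: Mar 24 2032.
April 2032 — 4th Wednesday is Apr 28 2032.
4th Wednesday of May 2032: May 26 2032.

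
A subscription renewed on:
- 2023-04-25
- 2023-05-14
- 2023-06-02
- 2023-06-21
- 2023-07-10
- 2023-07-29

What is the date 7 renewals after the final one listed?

Every event comes 19 days after the last (19, 19, 19, 19, 19).
2023-07-29 + 19 days = 2023-08-17.
2023-08-17 + 19 days = 2023-09-05.
2023-09-05 + 19 days = 2023-09-24.
2023-09-24 + 19 days = 2023-10-13.
2023-10-13 + 19 days = 2023-11-01.
2023-11-01 + 19 days = 2023-11-20.
2023-11-20 + 19 days = 2023-12-09.

2023-12-09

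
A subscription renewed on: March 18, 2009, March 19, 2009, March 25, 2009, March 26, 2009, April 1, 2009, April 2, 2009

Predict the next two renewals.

April 8, 2009; April 9, 2009

Every event lands on a Wednesday or Thursday (gaps cycle 1, 6, 1, 6, 1).
So the schedule is: every Wednesday and Thursday.
The following Wednesday is April 8, 2009.
Next Thursday: April 9, 2009.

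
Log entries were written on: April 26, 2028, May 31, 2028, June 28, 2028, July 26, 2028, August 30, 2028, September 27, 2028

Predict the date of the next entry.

October 25, 2028

Every date is a Wednesday; gaps 35, 28, 28, 35, 28 days.
Each is the last Wednesday of its month (at least one falls on the 29th or later, ruling out '4th Wednesday').
Last Wednesday of October 2028: October 25, 2028.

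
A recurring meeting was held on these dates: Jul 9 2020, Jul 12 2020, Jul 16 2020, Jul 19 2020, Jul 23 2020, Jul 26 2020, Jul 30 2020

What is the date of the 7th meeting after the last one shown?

Gaps: 3, 4, 3, 4, 3, 4 days — not constant, but cyclic with period 2.
The events fall on every Thursday and Sunday.
The following Sunday is Aug 2 2020.
The following Thursday is Aug 6 2020.
The following Sunday is Aug 9 2020.
The following Thursday is Aug 13 2020.
Next Sunday: Aug 16 2020.
The following Thursday is Aug 20 2020.
Next Sunday: Aug 23 2020.

Aug 23 2020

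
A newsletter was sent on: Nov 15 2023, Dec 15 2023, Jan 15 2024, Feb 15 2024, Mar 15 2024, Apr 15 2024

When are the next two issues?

Gaps: 30, 31, 31, 29, 31 days — not constant. Every event is on the 15th of the month.
Pattern: the 15th of each month.
May 2024: May 15 2024.
Next: June 2024 → Jun 15 2024.

May 15 2024, Jun 15 2024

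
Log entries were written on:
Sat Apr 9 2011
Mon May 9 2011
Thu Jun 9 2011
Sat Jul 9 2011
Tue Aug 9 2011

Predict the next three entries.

Fri Sep 9 2011, Sun Oct 9 2011, Wed Nov 9 2011

Each date is the 9th; the gaps (30, 31, 30, 31) track the month lengths.
The rule is the 9th of each month.
Next: September 2011 → Fri Sep 9 2011.
October 2011: Sun Oct 9 2011.
November 2011: Wed Nov 9 2011.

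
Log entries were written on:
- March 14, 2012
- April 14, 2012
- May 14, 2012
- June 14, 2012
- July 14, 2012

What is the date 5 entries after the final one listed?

Each date is the 14th; the gaps (31, 30, 31, 30) track the month lengths.
The rule is the 14th of each month.
Next: August 2012 → August 14, 2012.
September 2012: September 14, 2012.
October 2012: October 14, 2012.
Next: November 2012 → November 14, 2012.
Next: December 2012 → December 14, 2012.

December 14, 2012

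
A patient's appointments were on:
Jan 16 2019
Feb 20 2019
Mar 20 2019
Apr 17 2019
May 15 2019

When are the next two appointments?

Jun 19 2019, Jul 17 2019

Gaps: 35, 28, 28, 28 days — a mix of 28 and 35. Every date is a Wednesday.
Each is the 3rd Wednesday of its month.
June 2019 — 3rd Wednesday is Jun 19 2019.
July 2019 — 3rd Wednesday is Jul 17 2019.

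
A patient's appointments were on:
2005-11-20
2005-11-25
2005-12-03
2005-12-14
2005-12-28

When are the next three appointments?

The spacing grows by 3 each time: 5, 8, 11, 14 days.
Next gap: 17 days. 2005-12-28 + 17 days = 2006-01-14.
Next gap: 20 days. 2006-01-14 + 20 days = 2006-02-03.
Next gap: 23 days. 2006-02-03 + 23 days = 2006-02-26.

2006-01-14, 2006-02-03, 2006-02-26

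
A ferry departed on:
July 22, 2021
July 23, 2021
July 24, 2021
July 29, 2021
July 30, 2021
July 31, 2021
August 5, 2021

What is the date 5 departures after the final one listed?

The gap pattern 1, 1, 5, 1, 1, 5 repeats every 3 events.
These are the Thursdays, Fridays and Saturdays of each week.
The following Friday is August 6, 2021.
The following Saturday is August 7, 2021.
The following Thursday is August 12, 2021.
The following Friday is August 13, 2021.
The following Saturday is August 14, 2021.

August 14, 2021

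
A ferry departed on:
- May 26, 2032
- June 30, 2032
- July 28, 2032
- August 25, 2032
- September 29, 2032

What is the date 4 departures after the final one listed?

These are Wednesdays with 35, 28, 28, 35-day gaps.
Each is the final Wednesday of its month — June 30, 2032 is past the 28th, so '4th Wednesday' doesn't fit.
October 2032 ends with Wednesday October 27, 2032.
November 2032 ends with Wednesday November 24, 2032.
Last Wednesday of December 2032: December 29, 2032.
Last Wednesday of January 2033: January 26, 2033.

January 26, 2033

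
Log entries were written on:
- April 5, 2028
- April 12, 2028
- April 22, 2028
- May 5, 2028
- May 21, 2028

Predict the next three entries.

Gaps: 7, 10, 13, 16 days — each gap is 3 larger than the previous one.
Next gap: 19 days. May 21, 2028 + 19 days = June 9, 2028.
Next gap: 22 days. June 9, 2028 + 22 days = July 1, 2028.
Next gap: 25 days. July 1, 2028 + 25 days = July 26, 2028.

June 9, 2028; July 1, 2028; July 26, 2028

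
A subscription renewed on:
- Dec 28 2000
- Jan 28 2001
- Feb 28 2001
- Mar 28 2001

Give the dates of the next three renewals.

Apr 28 2001, May 28 2001, Jun 28 2001

Each date is the 28th; the gaps (31, 31, 28) track the month lengths.
The rule is the 28th of each month.
April 2001: Apr 28 2001.
May 2001: May 28 2001.
Next: June 2001 → Jun 28 2001.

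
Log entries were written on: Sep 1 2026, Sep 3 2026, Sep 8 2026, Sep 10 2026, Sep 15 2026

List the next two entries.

Sep 17 2026, Sep 22 2026

Gaps: 2, 5, 2, 5 days — not constant, but cyclic with period 2.
The events fall on every Tuesday and Thursday.
Next Thursday: Sep 17 2026.
The following Tuesday is Sep 22 2026.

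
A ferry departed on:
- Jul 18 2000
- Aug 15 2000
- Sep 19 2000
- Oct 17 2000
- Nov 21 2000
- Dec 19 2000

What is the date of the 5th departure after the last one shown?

Gaps: 28, 35, 28, 35, 28 days — a mix of 28 and 35. Every date is a Tuesday.
Each is the 3rd Tuesday of its month.
January 2001 — 3rd Tuesday is Jan 16 2001.
February 2001 — 3rd Tuesday is Feb 20 2001.
3rd Tuesday of March 2001: Mar 20 2001.
3rd Tuesday of April 2001: Apr 17 2001.
May 2001 — 3rd Tuesday is May 15 2001.

May 15 2001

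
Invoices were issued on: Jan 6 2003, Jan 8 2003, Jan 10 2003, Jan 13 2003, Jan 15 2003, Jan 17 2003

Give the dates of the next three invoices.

Every event lands on a Monday or Wednesday or Friday (gaps cycle 2, 2, 3, 2, 2).
So the schedule is: every Monday, Wednesday and Friday.
The following Monday is Jan 20 2003.
Next Wednesday: Jan 22 2003.
The following Friday is Jan 24 2003.

Jan 20 2003, Jan 22 2003, Jan 24 2003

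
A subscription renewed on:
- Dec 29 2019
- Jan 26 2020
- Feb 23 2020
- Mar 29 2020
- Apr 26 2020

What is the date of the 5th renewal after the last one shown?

These are Sundays with 28, 28, 35, 28-day gaps.
Each is the final Sunday of its month — Dec 29 2019 is past the 28th, so '4th Sunday' doesn't fit.
Last Sunday of May 2020: May 31 2020.
June 2020 ends with Sunday Jun 28 2020.
July 2020 ends with Sunday Jul 26 2020.
Last Sunday of August 2020: Aug 30 2020.
Last Sunday of September 2020: Sep 27 2020.

Sep 27 2020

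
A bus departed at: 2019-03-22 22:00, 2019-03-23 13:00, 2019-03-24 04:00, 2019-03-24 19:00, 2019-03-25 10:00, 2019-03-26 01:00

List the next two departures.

2019-03-26 16:00, 2019-03-27 07:00

Gaps: 15, 15, 15, 15, 15 hours — each event is 15 hours after the previous one.
2019-03-26 01:00 + 15 h = 2019-03-26 16:00.
2019-03-26 16:00 + 15 h = 2019-03-27 07:00.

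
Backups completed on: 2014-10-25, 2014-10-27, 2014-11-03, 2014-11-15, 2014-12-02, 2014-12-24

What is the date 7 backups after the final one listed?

Gaps: 2, 7, 12, 17, 22 days — each gap is 5 larger than the previous one.
Next gap: 27 days. 2014-12-24 + 27 days = 2015-01-20.
Next gap: 32 days. 2015-01-20 + 32 days = 2015-02-21.
Next gap: 37 days. 2015-02-21 + 37 days = 2015-03-30.
Next gap: 42 days. 2015-03-30 + 42 days = 2015-05-11.
Next gap: 47 days. 2015-05-11 + 47 days = 2015-06-27.
Next gap: 52 days. 2015-06-27 + 52 days = 2015-08-18.
Next gap: 57 days. 2015-08-18 + 57 days = 2015-10-14.

2015-10-14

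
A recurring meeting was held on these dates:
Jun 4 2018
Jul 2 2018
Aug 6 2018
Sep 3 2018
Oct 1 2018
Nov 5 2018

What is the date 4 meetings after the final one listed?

All dates are Mondays, 28, 35, 28, 28, 35 days apart.
Specifically, the 1st Monday of each month.
1st Monday of December 2018: Dec 3 2018.
January 2019 — 1st Monday is Jan 7 2019.
February 2019 — 1st Monday is Feb 4 2019.
March 2019 — 1st Monday is Mar 4 2019.

Mar 4 2019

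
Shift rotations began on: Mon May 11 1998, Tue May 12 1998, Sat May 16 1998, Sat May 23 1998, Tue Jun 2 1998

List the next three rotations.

Gaps: 1, 4, 7, 10 days — each gap is 3 larger than the previous one.
Next gap: 13 days. Tue Jun 2 1998 + 13 days = Mon Jun 15 1998.
Next gap: 16 days. Mon Jun 15 1998 + 16 days = Wed Jul 1 1998.
Next gap: 19 days. Wed Jul 1 1998 + 19 days = Mon Jul 20 1998.

Mon Jun 15 1998, Wed Jul 1 1998, Mon Jul 20 1998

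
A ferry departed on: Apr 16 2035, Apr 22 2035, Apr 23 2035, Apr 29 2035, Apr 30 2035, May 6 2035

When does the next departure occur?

The gap pattern 6, 1, 6, 1, 6 repeats every 2 events.
These are the Mondays and Sundays of each week.
The following Monday is May 7 2035.

May 7 2035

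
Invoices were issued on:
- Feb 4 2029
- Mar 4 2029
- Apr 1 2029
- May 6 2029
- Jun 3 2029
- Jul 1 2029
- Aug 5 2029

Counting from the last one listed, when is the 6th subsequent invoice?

These are Sundays at 28- or 35-day spacing (28, 28, 35, 28, 28, 35).
The pattern: 1st Sunday of the month.
1st Sunday of September 2029: Sep 2 2029.
October 2029 — 1st Sunday is Oct 7 2029.
November 2029 — 1st Sunday is Nov 4 2029.
1st Sunday of December 2029: Dec 2 2029.
January 2030 — 1st Sunday is Jan 6 2030.
1st Sunday of February 2030: Feb 3 2030.

Feb 3 2030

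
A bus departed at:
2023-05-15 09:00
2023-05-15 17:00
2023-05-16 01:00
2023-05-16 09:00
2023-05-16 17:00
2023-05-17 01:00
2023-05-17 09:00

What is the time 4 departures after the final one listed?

2023-05-18 17:00

The interval is a steady 8 hours (8, 8, 8, 8, 8, 8).
2023-05-17 09:00 + 8 h = 2023-05-17 17:00.
2023-05-17 17:00 + 8 h = 2023-05-18 01:00.
2023-05-18 01:00 + 8 h = 2023-05-18 09:00.
2023-05-18 09:00 + 8 h = 2023-05-18 17:00.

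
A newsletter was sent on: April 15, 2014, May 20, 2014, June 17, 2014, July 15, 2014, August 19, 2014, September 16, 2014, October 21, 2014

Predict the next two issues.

All dates are Tuesdays, 35, 28, 28, 35, 28, 35 days apart.
Specifically, the 3rd Tuesday of each month.
November 2014 — 3rd Tuesday is November 18, 2014.
3rd Tuesday of December 2014: December 16, 2014.

November 18, 2014; December 16, 2014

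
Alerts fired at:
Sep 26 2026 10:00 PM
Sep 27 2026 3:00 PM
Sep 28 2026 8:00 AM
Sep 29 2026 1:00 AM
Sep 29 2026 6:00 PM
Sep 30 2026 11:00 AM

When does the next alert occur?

Oct 1 2026 4:00 AM

Gaps: 17, 17, 17, 17, 17 hours — each event is 17 hours after the previous one.
Sep 30 2026 11:00 AM + 17 h = Oct 1 2026 4:00 AM.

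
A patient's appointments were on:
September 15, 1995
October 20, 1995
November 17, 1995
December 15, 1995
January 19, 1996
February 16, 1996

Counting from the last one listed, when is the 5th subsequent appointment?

July 19, 1996

All dates are Fridays, 35, 28, 28, 35, 28 days apart.
Specifically, the 3rd Friday of each month.
3rd Friday of March 1996: March 15, 1996.
3rd Friday of April 1996: April 19, 1996.
May 1996 — 3rd Friday is May 17, 1996.
June 1996 — 3rd Friday is June 21, 1996.
July 1996 — 3rd Friday is July 19, 1996.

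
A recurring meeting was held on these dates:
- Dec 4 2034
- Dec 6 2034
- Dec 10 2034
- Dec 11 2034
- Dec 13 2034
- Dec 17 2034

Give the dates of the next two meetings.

Dec 18 2034, Dec 20 2034

The gap pattern 2, 4, 1, 2, 4 repeats every 3 events.
These are the Mondays, Wednesdays and Sundays of each week.
The following Monday is Dec 18 2034.
The following Wednesday is Dec 20 2034.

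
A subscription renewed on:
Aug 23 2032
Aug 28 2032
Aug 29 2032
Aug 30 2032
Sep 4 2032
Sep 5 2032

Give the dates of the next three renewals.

Sep 6 2032, Sep 11 2032, Sep 12 2032

Gaps: 5, 1, 1, 5, 1 days — not constant, but cyclic with period 3.
The events fall on every Monday, Saturday and Sunday.
Next Monday: Sep 6 2032.
The following Saturday is Sep 11 2032.
The following Sunday is Sep 12 2032.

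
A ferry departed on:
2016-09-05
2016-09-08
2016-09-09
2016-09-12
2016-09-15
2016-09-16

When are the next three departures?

Gaps: 3, 1, 3, 3, 1 days — not constant, but cyclic with period 3.
The events fall on every Monday, Thursday and Friday.
The following Monday is 2016-09-19.
Next Thursday: 2016-09-22.
The following Friday is 2016-09-23.

2016-09-19, 2016-09-22, 2016-09-23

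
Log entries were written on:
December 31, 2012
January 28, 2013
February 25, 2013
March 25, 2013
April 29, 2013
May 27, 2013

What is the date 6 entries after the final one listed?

All Mondays; the gaps (28, 28, 28, 35, 28) vary with month length.
This is the last Monday of each month.
June 2013 ends with Monday June 24, 2013.
Last Monday of July 2013: July 29, 2013.
Last Monday of August 2013: August 26, 2013.
September 2013 ends with Monday September 30, 2013.
Last Monday of October 2013: October 28, 2013.
Last Monday of November 2013: November 25, 2013.

November 25, 2013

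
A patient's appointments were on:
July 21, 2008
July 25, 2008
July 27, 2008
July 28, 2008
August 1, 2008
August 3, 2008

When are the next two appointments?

August 4, 2008; August 8, 2008

Gaps: 4, 2, 1, 4, 2 days — not constant, but cyclic with period 3.
The events fall on every Monday, Friday and Sunday.
The following Monday is August 4, 2008.
The following Friday is August 8, 2008.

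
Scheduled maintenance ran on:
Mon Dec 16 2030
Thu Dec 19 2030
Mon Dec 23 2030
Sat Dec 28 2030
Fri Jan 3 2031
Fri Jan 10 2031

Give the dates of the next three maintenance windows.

The spacing grows by 1 each time: 3, 4, 5, 6, 7 days.
Next gap: 8 days. Fri Jan 10 2031 + 8 days = Sat Jan 18 2031.
Next gap: 9 days. Sat Jan 18 2031 + 9 days = Mon Jan 27 2031.
Next gap: 10 days. Mon Jan 27 2031 + 10 days = Thu Feb 6 2031.

Sat Jan 18 2031, Mon Jan 27 2031, Thu Feb 6 2031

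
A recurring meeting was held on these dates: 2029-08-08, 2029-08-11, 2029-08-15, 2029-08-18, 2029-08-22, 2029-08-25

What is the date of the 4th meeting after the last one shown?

The gap pattern 3, 4, 3, 4, 3 repeats every 2 events.
These are the Wednesdays and Saturdays of each week.
The following Wednesday is 2029-08-29.
The following Saturday is 2029-09-01.
Next Wednesday: 2029-09-05.
The following Saturday is 2029-09-08.

2029-09-08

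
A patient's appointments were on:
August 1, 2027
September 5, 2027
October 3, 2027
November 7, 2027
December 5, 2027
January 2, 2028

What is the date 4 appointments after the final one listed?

May 7, 2028

All dates are Sundays, 35, 28, 35, 28, 28 days apart.
Specifically, the 1st Sunday of each month.
February 2028 — 1st Sunday is February 6, 2028.
1st Sunday of March 2028: March 5, 2028.
1st Sunday of April 2028: April 2, 2028.
1st Sunday of May 2028: May 7, 2028.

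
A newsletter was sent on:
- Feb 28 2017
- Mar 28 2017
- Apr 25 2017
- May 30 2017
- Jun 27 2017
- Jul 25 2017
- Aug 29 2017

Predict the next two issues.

All Tuesdays; the gaps (28, 28, 35, 28, 28, 35) vary with month length.
This is the last Tuesday of each month.
Last Tuesday of September 2017: Sep 26 2017.
Last Tuesday of October 2017: Oct 31 2017.

Sep 26 2017, Oct 31 2017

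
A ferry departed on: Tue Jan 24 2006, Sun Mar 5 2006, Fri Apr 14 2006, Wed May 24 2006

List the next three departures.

Mon Jul 3 2006, Sat Aug 12 2006, Thu Sep 21 2006

Gaps between consecutive events: 40, 40, 40 days — a constant 40-day interval.
Wed May 24 2006 + 40 days = Mon Jul 3 2006.
Mon Jul 3 2006 + 40 days = Sat Aug 12 2006.
Sat Aug 12 2006 + 40 days = Thu Sep 21 2006.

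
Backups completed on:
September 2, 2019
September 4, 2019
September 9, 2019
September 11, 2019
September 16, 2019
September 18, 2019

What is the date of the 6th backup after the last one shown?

Every event lands on a Monday or Wednesday (gaps cycle 2, 5, 2, 5, 2).
So the schedule is: every Monday and Wednesday.
The following Monday is September 23, 2019.
The following Wednesday is September 25, 2019.
The following Monday is September 30, 2019.
The following Wednesday is October 2, 2019.
The following Monday is October 7, 2019.
Next Wednesday: October 9, 2019.

October 9, 2019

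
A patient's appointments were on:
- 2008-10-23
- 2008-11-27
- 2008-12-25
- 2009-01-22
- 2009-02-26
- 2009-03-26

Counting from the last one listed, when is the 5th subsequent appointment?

2009-08-27

These are Thursdays at 28- or 35-day spacing (35, 28, 28, 35, 28).
The pattern: 4th Thursday of the month.
April 2009 — 4th Thursday is 2009-04-23.
May 2009 — 4th Thursday is 2009-05-28.
June 2009 — 4th Thursday is 2009-06-25.
4th Thursday of July 2009: 2009-07-23.
August 2009 — 4th Thursday is 2009-08-27.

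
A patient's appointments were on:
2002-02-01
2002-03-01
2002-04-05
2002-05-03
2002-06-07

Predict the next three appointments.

Gaps: 28, 35, 28, 35 days — a mix of 28 and 35. Every date is a Friday.
Each is the 1st Friday of its month.
July 2002 — 1st Friday is 2002-07-05.
1st Friday of August 2002: 2002-08-02.
1st Friday of September 2002: 2002-09-06.

2002-07-05, 2002-08-02, 2002-09-06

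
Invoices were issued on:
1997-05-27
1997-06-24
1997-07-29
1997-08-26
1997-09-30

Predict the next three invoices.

1997-10-28, 1997-11-25, 1997-12-30

Every date is a Tuesday; gaps 28, 35, 28, 35 days.
Each is the last Tuesday of its month (at least one falls on the 29th or later, ruling out '4th Tuesday').
October 1997 ends with Tuesday 1997-10-28.
November 1997 ends with Tuesday 1997-11-25.
Last Tuesday of December 1997: 1997-12-30.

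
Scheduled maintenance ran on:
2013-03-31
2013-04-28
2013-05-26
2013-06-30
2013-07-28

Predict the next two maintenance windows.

These are Sundays with 28, 28, 35, 28-day gaps.
Each is the final Sunday of its month — 2013-03-31 is past the 28th, so '4th Sunday' doesn't fit.
Last Sunday of August 2013: 2013-08-25.
September 2013 ends with Sunday 2013-09-29.

2013-08-25, 2013-09-29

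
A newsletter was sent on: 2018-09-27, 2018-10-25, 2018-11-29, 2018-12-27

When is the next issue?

2019-01-31

These are Thursdays with 28, 35, 28-day gaps.
Each is the final Thursday of its month — 2018-11-29 is past the 28th, so '4th Thursday' doesn't fit.
Last Thursday of January 2019: 2019-01-31.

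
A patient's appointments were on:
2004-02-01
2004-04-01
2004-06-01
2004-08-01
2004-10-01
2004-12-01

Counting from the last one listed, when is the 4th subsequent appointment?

Each date is the 1st; the gaps (60, 61, 61, 61, 61) track the month lengths.
The rule is the 1st of every 2 months.
Next: February 2005 → 2005-02-01.
Next: April 2005 → 2005-04-01.
Next: June 2005 → 2005-06-01.
August 2005: 2005-08-01.

2005-08-01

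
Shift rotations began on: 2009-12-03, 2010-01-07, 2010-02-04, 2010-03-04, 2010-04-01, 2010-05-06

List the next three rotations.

2010-06-03, 2010-07-01, 2010-08-05

These are Thursdays at 28- or 35-day spacing (35, 28, 28, 28, 35).
The pattern: 1st Thursday of the month.
1st Thursday of June 2010: 2010-06-03.
1st Thursday of July 2010: 2010-07-01.
1st Thursday of August 2010: 2010-08-05.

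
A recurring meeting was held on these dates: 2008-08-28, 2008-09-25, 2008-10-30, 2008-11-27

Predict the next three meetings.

2008-12-25, 2009-01-29, 2009-02-26

All Thursdays; the gaps (28, 35, 28) vary with month length.
This is the last Thursday of each month.
December 2008 ends with Thursday 2008-12-25.
Last Thursday of January 2009: 2009-01-29.
Last Thursday of February 2009: 2009-02-26.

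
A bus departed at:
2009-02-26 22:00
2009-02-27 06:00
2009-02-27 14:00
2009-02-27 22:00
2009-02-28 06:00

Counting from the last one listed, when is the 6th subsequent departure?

2009-03-02 06:00

The interval is a steady 8 hours (8, 8, 8, 8).
2009-02-28 06:00 + 8 h = 2009-02-28 14:00.
2009-02-28 14:00 + 8 h = 2009-02-28 22:00.
2009-02-28 22:00 + 8 h = 2009-03-01 06:00.
2009-03-01 06:00 + 8 h = 2009-03-01 14:00.
2009-03-01 14:00 + 8 h = 2009-03-01 22:00.
2009-03-01 22:00 + 8 h = 2009-03-02 06:00.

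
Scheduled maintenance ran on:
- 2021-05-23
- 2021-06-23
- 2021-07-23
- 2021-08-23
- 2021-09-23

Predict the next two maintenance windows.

2021-10-23, 2021-11-23

Each date is the 23rd; the gaps (31, 30, 31, 31) track the month lengths.
The rule is the 23rd of each month.
October 2021: 2021-10-23.
November 2021: 2021-11-23.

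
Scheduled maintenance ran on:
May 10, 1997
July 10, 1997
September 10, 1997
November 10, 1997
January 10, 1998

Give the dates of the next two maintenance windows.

March 10, 1998; May 10, 1998

The day-of-month is always 10 (61, 62, 61, 61 days between events).
So this recurs on the 10th of every 2 months.
Next: March 1998 → March 10, 1998.
May 1998: May 10, 1998.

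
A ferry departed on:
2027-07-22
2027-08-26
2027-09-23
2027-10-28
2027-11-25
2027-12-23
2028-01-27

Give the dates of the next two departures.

Gaps: 35, 28, 35, 28, 28, 35 days — a mix of 28 and 35. Every date is a Thursday.
Each is the 4th Thursday of its month.
February 2028 — 4th Thursday is 2028-02-24.
March 2028 — 4th Thursday is 2028-03-23.

2028-02-24, 2028-03-23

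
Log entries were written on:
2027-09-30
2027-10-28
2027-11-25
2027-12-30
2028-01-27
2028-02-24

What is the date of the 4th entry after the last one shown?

2028-06-29

All Thursdays; the gaps (28, 28, 35, 28, 28) vary with month length.
This is the last Thursday of each month.
Last Thursday of March 2028: 2028-03-30.
April 2028 ends with Thursday 2028-04-27.
May 2028 ends with Thursday 2028-05-25.
June 2028 ends with Thursday 2028-06-29.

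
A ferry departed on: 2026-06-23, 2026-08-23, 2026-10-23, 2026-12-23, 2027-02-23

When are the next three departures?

2027-04-23, 2027-06-23, 2027-08-23

Gaps: 61, 61, 61, 62 days — not constant. Every event is on the 23rd of the month.
Pattern: the 23rd of every 2 months.
Next: April 2027 → 2027-04-23.
June 2027: 2027-06-23.
August 2027: 2027-08-23.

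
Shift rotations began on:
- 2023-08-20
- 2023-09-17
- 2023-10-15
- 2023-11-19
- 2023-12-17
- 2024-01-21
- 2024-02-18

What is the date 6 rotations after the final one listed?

Gaps: 28, 28, 35, 28, 35, 28 days — a mix of 28 and 35. Every date is a Sunday.
Each is the 3rd Sunday of its month.
March 2024 — 3rd Sunday is 2024-03-17.
3rd Sunday of April 2024: 2024-04-21.
May 2024 — 3rd Sunday is 2024-05-19.
3rd Sunday of June 2024: 2024-06-16.
3rd Sunday of July 2024: 2024-07-21.
August 2024 — 3rd Sunday is 2024-08-18.

2024-08-18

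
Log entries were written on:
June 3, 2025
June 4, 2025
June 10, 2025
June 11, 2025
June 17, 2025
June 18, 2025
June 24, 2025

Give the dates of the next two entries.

Gaps: 1, 6, 1, 6, 1, 6 days — not constant, but cyclic with period 2.
The events fall on every Tuesday and Wednesday.
Next Wednesday: June 25, 2025.
The following Tuesday is July 1, 2025.

June 25, 2025; July 1, 2025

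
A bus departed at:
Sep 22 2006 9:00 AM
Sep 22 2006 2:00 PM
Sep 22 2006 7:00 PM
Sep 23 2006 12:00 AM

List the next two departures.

Sep 23 2006 5:00 AM, Sep 23 2006 10:00 AM

The interval is a steady 5 hours (5, 5, 5).
Sep 23 2006 12:00 AM + 5 h = Sep 23 2006 5:00 AM.
Sep 23 2006 5:00 AM + 5 h = Sep 23 2006 10:00 AM.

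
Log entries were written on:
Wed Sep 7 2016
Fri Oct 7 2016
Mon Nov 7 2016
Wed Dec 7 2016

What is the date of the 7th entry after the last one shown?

Fri Jul 7 2017

Gaps: 30, 31, 30 days — not constant. Every event is on the 7th of the month.
Pattern: the 7th of each month.
January 2017: Sat Jan 7 2017.
Next: February 2017 → Tue Feb 7 2017.
March 2017: Tue Mar 7 2017.
April 2017: Fri Apr 7 2017.
May 2017: Sun May 7 2017.
June 2017: Wed Jun 7 2017.
July 2017: Fri Jul 7 2017.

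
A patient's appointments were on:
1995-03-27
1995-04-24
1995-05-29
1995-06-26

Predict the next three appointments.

Every date is a Monday; gaps 28, 35, 28 days.
Each is the last Monday of its month (at least one falls on the 29th or later, ruling out '4th Monday').
July 1995 ends with Monday 1995-07-31.
Last Monday of August 1995: 1995-08-28.
Last Monday of September 1995: 1995-09-25.

1995-07-31, 1995-08-28, 1995-09-25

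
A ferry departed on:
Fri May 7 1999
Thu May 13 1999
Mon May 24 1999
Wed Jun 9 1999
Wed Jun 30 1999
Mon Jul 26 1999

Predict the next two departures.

Intervals are 6, 11, 16, 21, 26 days — an arithmetic progression with common difference 5.
Next gap: 31 days. Mon Jul 26 1999 + 31 days = Thu Aug 26 1999.
Next gap: 36 days. Thu Aug 26 1999 + 36 days = Fri Oct 1 1999.

Thu Aug 26 1999, Fri Oct 1 1999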